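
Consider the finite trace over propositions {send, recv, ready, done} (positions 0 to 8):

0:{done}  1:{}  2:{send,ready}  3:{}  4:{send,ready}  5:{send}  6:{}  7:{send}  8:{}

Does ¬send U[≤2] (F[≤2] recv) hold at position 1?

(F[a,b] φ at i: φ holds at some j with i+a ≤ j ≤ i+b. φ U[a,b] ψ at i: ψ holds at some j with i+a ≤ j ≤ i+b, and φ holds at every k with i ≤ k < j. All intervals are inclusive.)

Need some j in [1,3] with F[≤2] recv, and ¬send at every k in [1,j-1].
  j=1: F[≤2] recv — fails (none in [1,3]).
  j=2: F[≤2] recv — fails (none in [2,4]).
  j=3: F[≤2] recv — fails (none in [3,5]).
No j in the window works → until fails.

False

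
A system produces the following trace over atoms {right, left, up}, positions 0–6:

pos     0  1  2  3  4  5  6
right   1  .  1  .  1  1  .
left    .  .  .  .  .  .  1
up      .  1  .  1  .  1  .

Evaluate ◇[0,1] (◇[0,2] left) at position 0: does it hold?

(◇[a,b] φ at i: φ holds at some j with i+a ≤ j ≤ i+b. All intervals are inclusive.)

False

Check ◇[0,2] left at each j in [0,1]:
  j=0: fails (none in [0,2])
  j=1: fails (none in [1,3])
No position in the window satisfies it → formula fails.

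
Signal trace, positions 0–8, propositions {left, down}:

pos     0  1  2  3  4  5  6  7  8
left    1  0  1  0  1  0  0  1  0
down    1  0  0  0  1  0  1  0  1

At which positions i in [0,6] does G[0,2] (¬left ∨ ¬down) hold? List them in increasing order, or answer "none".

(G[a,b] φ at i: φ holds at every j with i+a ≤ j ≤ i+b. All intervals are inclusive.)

1, 5, 6

Evaluate at each i in [0,6]:
  i=0: ✗ (fails at j=0)
  i=1: ✓ (all of [1,3])
  i=2: ✗ (fails at j=4)
  i=3: ✗ (fails at j=4)
  i=4: ✗ (fails at j=4)
  i=5: ✓ (all of [5,7])
  i=6: ✓ (all of [6,8])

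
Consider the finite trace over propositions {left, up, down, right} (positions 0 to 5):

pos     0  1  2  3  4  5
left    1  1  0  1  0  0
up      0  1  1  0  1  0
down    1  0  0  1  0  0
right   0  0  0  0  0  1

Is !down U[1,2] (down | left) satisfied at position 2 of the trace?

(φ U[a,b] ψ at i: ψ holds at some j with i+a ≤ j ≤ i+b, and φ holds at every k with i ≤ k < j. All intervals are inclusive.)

Need some j in [3,4] with (down | left), and !down at every k in [2,j-1].
  j=3: (down | left) holds; !down holds at every k in [2,2] → satisfied.

True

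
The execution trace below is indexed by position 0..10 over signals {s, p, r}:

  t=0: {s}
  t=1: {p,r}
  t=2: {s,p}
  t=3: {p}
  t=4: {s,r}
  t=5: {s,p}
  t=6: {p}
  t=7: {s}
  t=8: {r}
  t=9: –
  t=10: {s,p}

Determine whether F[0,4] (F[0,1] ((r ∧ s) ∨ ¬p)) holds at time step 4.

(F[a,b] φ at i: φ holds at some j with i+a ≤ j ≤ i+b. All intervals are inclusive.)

True

Check F[0,1] ((r ∧ s) ∨ ¬p) at each j in [4,8]:
  j=4: holds (witness at 4)
  j=5: fails (none in [5,6])
  j=6: holds (witness at 7)
  j=7: holds (witness at 7)
  j=8: holds (witness at 8)
Found at j=4 → formula holds.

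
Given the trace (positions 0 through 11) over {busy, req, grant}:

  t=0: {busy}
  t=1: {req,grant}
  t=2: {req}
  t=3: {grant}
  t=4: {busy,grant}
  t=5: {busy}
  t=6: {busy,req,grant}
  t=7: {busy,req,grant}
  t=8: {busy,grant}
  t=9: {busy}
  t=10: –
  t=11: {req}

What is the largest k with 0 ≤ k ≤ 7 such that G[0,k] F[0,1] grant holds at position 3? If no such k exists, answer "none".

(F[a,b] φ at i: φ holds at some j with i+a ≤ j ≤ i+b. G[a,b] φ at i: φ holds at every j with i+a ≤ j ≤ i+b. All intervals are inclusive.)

5

F[0,1] grant must hold from j=3 onward; find where it first fails.
  j=3: holds
  j=4: holds
  j=5: holds
  j=6: holds
  j=7: holds
  j=8: holds
  j=9: fails
Holds on [3,8], so largest k = 5.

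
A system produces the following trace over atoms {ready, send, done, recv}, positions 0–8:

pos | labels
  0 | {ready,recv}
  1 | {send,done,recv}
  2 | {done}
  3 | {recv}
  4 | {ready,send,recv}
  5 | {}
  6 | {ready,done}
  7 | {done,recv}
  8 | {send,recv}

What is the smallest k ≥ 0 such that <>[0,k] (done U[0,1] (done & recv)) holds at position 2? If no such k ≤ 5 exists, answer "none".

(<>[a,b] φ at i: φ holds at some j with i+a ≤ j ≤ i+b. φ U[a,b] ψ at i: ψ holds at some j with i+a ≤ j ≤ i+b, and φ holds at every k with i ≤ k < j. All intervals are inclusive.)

Scan j = 2,3,… for (done U[0,1] (done & recv)):
  j=2: fails
  j=3: fails
  j=4: fails
  j=5: fails
  j=6: holds
First hit at j=6, so smallest k = 6-2 = 4.

4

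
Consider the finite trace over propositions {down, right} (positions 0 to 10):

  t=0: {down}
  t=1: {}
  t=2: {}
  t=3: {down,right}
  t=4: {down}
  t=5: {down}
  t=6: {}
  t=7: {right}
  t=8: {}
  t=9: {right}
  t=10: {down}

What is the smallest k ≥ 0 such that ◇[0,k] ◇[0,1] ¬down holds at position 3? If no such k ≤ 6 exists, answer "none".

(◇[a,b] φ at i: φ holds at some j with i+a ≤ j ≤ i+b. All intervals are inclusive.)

Scan j = 3,4,… for ◇[0,1] ¬down:
  j=3: fails
  j=4: fails
  j=5: holds
First hit at j=5, so smallest k = 5-3 = 2.

2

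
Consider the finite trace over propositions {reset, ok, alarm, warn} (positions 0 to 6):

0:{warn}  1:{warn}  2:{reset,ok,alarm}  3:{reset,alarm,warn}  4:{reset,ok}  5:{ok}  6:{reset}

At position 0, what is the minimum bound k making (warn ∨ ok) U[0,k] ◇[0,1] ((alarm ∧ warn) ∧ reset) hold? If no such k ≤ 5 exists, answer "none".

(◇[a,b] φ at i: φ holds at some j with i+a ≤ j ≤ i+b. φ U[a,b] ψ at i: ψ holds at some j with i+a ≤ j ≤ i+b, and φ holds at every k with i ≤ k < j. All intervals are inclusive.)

2

Need earliest j ≥ 0 with ◇[0,1] ((alarm ∧ warn) ∧ reset), and (warn ∨ ok) at every k in [0,j-1].
  j=0: rhs fails.
  j=1: rhs fails.
  j=2: rhs holds; lhs holds on [0,1]. k = 2.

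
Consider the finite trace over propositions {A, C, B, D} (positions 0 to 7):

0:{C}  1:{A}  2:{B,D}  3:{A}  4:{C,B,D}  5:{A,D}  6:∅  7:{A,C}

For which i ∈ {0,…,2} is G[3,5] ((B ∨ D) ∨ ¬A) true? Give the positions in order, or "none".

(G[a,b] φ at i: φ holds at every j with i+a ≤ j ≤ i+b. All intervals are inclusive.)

1

Evaluate at each i in [0,2]:
  i=0: ✗ (fails at j=3)
  i=1: ✓ (all of [4,6])
  i=2: ✗ (fails at j=7)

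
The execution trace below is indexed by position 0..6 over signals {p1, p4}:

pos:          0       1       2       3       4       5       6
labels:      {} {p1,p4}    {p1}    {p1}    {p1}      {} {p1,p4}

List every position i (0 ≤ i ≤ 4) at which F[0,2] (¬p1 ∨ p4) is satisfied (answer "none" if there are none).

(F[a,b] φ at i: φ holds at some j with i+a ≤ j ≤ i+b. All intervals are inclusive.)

0, 1, 3, 4

Evaluate at each i in [0,4]:
  i=0: ✓ (witness j=0)
  i=1: ✓ (witness j=1)
  i=2: ✗ (none in [2,4])
  i=3: ✓ (witness j=5)
  i=4: ✓ (witness j=5)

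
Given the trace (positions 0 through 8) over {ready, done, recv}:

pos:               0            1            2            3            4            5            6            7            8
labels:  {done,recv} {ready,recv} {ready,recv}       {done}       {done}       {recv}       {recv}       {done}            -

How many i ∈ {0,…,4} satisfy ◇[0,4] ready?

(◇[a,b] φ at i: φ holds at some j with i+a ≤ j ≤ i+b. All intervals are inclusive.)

3

Evaluate at each i in [0,4]:
  i=0: ✓ (witness j=1)
  i=1: ✓ (witness j=1)
  i=2: ✓ (witness j=2)
  i=3: ✗ (none in [3,7])
  i=4: ✗ (none in [4,8])
Positions where it holds: {0, 1, 2} → 3.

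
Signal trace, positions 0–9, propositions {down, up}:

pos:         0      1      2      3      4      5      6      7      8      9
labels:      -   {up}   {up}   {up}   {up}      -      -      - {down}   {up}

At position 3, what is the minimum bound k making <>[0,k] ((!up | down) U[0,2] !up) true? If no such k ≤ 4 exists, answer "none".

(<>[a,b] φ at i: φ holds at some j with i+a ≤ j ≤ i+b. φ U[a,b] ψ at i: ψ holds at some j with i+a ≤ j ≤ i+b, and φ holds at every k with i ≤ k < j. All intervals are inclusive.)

2

Scan j = 3,4,… for ((!up | down) U[0,2] !up):
  j=3: fails
  j=4: fails
  j=5: holds
First hit at j=5, so smallest k = 5-3 = 2.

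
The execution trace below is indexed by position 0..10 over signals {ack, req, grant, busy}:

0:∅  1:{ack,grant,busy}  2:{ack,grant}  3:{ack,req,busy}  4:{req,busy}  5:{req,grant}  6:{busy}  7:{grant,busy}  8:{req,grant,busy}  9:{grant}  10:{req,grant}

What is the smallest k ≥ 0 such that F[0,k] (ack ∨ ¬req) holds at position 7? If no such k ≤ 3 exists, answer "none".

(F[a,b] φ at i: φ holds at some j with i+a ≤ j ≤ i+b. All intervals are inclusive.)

0

Scan j = 7,8,… for (ack ∨ ¬req):
  j=7: holds
First hit at j=7, so smallest k = 7-7 = 0.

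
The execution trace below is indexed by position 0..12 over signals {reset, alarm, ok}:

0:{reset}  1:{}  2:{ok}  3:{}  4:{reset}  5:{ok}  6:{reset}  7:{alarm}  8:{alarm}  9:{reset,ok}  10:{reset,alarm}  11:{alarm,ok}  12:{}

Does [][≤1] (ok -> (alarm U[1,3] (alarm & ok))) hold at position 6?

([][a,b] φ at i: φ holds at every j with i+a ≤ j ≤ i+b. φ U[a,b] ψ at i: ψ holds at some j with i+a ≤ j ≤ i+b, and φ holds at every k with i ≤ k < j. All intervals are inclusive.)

Yes

Check (ok -> (alarm U[1,3] (alarm & ok))) at every j in [6,7]:
  j=6: antecedent false → ✓
  j=7: antecedent false → ✓
All positions satisfy it → formula holds.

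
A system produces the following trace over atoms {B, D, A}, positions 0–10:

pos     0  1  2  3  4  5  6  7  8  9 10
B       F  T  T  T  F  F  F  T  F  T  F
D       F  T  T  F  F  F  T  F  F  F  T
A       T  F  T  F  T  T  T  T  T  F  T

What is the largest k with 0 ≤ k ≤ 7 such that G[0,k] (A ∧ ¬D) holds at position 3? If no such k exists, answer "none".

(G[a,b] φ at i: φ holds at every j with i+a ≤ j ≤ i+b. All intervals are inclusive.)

(A ∧ ¬D) must hold from j=3 onward; find where it first fails.
  j=3: fails → no k works.

none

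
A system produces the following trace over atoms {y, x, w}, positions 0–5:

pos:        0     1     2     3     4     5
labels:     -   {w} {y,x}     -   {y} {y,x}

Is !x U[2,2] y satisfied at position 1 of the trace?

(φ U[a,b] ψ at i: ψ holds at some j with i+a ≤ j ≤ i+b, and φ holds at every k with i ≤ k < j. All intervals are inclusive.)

False

Need some j in [3,3] with y, and !x at every k in [1,j-1].
  j=3: y false.
No j in the window works → until fails.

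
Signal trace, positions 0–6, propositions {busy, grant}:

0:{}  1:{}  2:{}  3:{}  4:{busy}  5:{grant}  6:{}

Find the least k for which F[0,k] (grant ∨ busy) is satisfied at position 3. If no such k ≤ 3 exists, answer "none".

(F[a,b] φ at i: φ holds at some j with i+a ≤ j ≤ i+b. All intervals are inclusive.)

1

Scan j = 3,4,… for (grant ∨ busy):
  j=3: fails
  j=4: holds
First hit at j=4, so smallest k = 4-3 = 1.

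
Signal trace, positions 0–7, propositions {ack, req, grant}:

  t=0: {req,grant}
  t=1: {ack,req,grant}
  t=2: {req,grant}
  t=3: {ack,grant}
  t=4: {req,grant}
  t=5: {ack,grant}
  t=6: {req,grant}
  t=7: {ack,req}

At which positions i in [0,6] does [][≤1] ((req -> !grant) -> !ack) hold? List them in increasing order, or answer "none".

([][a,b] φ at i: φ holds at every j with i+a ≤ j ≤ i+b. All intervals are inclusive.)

0, 1

Evaluate at each i in [0,6]:
  i=0: ✓ (all of [0,1])
  i=1: ✓ (all of [1,2])
  i=2: ✗ (fails at j=3)
  i=3: ✗ (fails at j=3)
  i=4: ✗ (fails at j=5)
  i=5: ✗ (fails at j=5)
  i=6: ✗ (fails at j=7)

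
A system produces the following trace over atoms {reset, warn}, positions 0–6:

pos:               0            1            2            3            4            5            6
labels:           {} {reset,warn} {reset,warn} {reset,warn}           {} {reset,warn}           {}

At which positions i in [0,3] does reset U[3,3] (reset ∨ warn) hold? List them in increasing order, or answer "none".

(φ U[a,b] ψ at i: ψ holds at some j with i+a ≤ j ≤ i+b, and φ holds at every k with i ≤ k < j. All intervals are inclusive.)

Evaluate at each i in [0,3]:
  i=0: ✗ (lhs fails at k=0 before rhs at j=3)
  i=1: ✗ (no rhs in [4,4])
  i=2: ✗ (lhs fails at k=4 before rhs at j=5)
  i=3: ✗ (no rhs in [6,6])

none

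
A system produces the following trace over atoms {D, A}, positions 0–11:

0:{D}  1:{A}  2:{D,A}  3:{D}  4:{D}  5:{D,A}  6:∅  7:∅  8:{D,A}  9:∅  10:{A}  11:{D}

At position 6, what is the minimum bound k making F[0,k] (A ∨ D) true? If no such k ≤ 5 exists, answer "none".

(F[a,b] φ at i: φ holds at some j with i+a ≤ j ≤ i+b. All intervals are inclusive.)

2

Scan j = 6,7,… for (A ∨ D):
  j=6: fails
  j=7: fails
  j=8: holds
First hit at j=8, so smallest k = 8-6 = 2.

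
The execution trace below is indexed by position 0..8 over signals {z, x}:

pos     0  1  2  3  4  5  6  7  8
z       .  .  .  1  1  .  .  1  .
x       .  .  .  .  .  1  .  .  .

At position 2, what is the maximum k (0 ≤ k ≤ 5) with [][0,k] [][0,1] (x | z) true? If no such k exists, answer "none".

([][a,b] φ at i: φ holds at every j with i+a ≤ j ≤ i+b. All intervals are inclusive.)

none

[][0,1] (x | z) must hold from j=2 onward; find where it first fails.
  j=2: fails → no k works.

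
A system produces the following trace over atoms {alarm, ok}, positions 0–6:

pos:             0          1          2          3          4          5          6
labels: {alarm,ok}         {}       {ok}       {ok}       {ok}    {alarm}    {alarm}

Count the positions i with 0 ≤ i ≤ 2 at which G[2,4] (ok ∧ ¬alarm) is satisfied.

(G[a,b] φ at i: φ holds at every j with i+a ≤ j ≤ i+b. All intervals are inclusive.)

1

Evaluate at each i in [0,2]:
  i=0: ✓ (all of [2,4])
  i=1: ✗ (fails at j=5)
  i=2: ✗ (fails at j=5)
Positions where it holds: {0} → 1.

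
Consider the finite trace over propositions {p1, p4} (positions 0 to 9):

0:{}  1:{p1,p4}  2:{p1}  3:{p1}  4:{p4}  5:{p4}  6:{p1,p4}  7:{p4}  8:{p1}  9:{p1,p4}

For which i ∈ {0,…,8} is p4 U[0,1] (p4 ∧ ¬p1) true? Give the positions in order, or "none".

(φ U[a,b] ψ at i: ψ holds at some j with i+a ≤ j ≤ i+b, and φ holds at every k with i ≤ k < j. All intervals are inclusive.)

4, 5, 6, 7

Evaluate at each i in [0,8]:
  i=0: ✗ (no rhs in [0,1])
  i=1: ✗ (no rhs in [1,2])
  i=2: ✗ (no rhs in [2,3])
  i=3: ✗ (lhs fails at k=3 before rhs at j=4)
  i=4: ✓ (rhs at j=4)
  i=5: ✓ (rhs at j=5)
  i=6: ✓ (rhs at j=7; lhs holds on [6,6])
  i=7: ✓ (rhs at j=7)
  i=8: ✗ (no rhs in [8,9])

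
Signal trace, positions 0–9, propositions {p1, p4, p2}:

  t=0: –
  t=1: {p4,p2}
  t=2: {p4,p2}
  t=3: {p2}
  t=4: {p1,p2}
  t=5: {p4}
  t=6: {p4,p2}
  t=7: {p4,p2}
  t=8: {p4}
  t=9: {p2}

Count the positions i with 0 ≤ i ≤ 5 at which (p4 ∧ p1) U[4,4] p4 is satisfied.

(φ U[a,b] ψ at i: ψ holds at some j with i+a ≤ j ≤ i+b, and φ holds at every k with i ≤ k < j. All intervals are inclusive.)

Evaluate at each i in [0,5]:
  i=0: ✗ (no rhs in [4,4])
  i=1: ✗ (lhs fails at k=1 before rhs at j=5)
  i=2: ✗ (lhs fails at k=2 before rhs at j=6)
  i=3: ✗ (lhs fails at k=3 before rhs at j=7)
  i=4: ✗ (lhs fails at k=4 before rhs at j=8)
  i=5: ✗ (no rhs in [9,9])
Positions where it holds: {} → 0.

0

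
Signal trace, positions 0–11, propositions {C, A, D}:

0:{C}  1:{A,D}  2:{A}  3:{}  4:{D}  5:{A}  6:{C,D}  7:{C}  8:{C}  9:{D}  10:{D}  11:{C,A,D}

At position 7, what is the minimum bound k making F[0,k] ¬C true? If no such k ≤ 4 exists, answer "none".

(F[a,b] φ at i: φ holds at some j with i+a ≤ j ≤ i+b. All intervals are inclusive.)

Scan j = 7,8,… for ¬C:
  j=7: fails
  j=8: fails
  j=9: holds
First hit at j=9, so smallest k = 9-7 = 2.

2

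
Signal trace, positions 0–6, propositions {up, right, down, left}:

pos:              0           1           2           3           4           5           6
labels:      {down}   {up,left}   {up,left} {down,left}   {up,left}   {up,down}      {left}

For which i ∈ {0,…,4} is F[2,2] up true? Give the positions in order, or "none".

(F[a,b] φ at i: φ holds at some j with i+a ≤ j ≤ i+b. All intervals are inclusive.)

Evaluate at each i in [0,4]:
  i=0: ✓ (witness j=2)
  i=1: ✗ (none in [3,3])
  i=2: ✓ (witness j=4)
  i=3: ✓ (witness j=5)
  i=4: ✗ (none in [6,6])

0, 2, 3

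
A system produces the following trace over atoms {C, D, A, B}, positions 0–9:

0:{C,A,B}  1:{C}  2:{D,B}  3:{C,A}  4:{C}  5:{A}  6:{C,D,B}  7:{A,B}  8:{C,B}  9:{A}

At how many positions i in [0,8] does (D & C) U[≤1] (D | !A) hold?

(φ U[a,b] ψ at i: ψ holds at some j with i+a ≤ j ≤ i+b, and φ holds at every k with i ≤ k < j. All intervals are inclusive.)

5

Evaluate at each i in [0,8]:
  i=0: ✗ (lhs fails at k=0 before rhs at j=1)
  i=1: ✓ (rhs at j=1)
  i=2: ✓ (rhs at j=2)
  i=3: ✗ (lhs fails at k=3 before rhs at j=4)
  i=4: ✓ (rhs at j=4)
  i=5: ✗ (lhs fails at k=5 before rhs at j=6)
  i=6: ✓ (rhs at j=6)
  i=7: ✗ (lhs fails at k=7 before rhs at j=8)
  i=8: ✓ (rhs at j=8)
Positions where it holds: {1, 2, 4, 6, 8} → 5.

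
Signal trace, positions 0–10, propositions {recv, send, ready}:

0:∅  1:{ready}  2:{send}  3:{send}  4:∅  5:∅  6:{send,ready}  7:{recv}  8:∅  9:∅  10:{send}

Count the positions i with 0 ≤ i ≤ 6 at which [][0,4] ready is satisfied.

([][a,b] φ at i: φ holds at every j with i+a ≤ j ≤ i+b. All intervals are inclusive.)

Evaluate at each i in [0,6]:
  i=0: ✗ (fails at j=0)
  i=1: ✗ (fails at j=2)
  i=2: ✗ (fails at j=2)
  i=3: ✗ (fails at j=3)
  i=4: ✗ (fails at j=4)
  i=5: ✗ (fails at j=5)
  i=6: ✗ (fails at j=7)
Positions where it holds: {} → 0.

0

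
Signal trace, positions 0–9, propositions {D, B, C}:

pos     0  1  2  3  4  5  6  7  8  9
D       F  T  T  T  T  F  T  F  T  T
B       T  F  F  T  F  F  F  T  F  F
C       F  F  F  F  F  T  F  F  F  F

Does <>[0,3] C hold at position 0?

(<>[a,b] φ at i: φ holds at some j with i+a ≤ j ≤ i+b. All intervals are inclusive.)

Check C at each j in [0,3]:
  j=0: false
  j=1: false
  j=2: false
  j=3: false
No position in the window satisfies it → formula fails.

No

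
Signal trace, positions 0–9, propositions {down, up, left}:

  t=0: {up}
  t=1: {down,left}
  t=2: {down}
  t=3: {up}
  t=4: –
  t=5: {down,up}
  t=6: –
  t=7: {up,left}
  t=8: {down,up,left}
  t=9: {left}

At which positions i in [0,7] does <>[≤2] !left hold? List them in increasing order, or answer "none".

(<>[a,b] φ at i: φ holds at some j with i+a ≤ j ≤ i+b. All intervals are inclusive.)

0, 1, 2, 3, 4, 5, 6

Evaluate at each i in [0,7]:
  i=0: ✓ (witness j=0)
  i=1: ✓ (witness j=2)
  i=2: ✓ (witness j=2)
  i=3: ✓ (witness j=3)
  i=4: ✓ (witness j=4)
  i=5: ✓ (witness j=5)
  i=6: ✓ (witness j=6)
  i=7: ✗ (none in [7,9])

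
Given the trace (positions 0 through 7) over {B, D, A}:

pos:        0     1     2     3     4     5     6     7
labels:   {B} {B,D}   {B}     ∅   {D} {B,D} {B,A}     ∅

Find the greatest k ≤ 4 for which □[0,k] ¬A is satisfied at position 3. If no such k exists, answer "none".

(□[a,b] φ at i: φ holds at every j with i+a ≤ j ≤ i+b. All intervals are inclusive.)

2

¬A must hold from j=3 onward; find where it first fails.
  j=3: holds
  j=4: holds
  j=5: holds
  j=6: fails
Holds on [3,5], so largest k = 2.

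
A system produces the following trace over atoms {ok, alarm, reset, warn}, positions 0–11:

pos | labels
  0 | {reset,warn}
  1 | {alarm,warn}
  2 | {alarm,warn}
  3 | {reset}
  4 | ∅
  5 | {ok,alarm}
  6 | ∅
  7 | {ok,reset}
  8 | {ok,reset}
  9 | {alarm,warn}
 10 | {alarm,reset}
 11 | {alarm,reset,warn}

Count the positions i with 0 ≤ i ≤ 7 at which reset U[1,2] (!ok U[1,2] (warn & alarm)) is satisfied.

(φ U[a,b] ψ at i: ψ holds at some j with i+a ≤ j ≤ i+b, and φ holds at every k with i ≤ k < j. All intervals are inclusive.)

Evaluate at each i in [0,7]:
  i=0: ✓ (rhs at j=1; lhs holds on [0,0])
  i=1: ✗ (no rhs in [2,3])
  i=2: ✗ (no rhs in [3,4])
  i=3: ✗ (no rhs in [4,5])
  i=4: ✗ (no rhs in [5,6])
  i=5: ✗ (no rhs in [6,7])
  i=6: ✗ (no rhs in [7,8])
  i=7: ✓ (rhs at j=9; lhs holds on [7,8])
Positions where it holds: {0, 7} → 2.

2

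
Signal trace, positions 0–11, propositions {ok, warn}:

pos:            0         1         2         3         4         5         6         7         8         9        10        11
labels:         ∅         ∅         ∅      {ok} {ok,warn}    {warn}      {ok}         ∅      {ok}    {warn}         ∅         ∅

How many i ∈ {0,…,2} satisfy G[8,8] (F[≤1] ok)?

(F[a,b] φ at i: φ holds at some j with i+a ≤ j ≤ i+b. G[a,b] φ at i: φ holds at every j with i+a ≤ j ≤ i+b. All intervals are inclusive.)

1

Evaluate at each i in [0,2]:
  i=0: ✓ (all of [8,8])
  i=1: ✗ (fails at j=9)
  i=2: ✗ (fails at j=10)
Positions where it holds: {0} → 1.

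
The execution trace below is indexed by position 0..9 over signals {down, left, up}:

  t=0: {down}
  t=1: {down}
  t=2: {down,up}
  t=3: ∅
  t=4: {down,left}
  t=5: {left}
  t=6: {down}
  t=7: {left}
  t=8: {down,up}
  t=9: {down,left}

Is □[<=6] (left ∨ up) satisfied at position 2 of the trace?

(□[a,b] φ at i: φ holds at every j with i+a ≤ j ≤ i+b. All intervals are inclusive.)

Check (left ∨ up) at every j in [2,8]:
  j=2: true
  j=3: false
  j=4: true
  j=5: true
  j=6: false
  j=7: true
  j=8: true
Fails at j=3 → formula fails.

False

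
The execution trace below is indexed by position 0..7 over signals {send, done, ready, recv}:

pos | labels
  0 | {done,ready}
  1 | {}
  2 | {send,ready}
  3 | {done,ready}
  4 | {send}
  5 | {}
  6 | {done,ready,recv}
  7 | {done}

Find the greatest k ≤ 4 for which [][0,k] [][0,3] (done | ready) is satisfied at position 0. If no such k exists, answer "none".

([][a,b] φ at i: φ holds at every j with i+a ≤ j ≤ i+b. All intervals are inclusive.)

none

[][0,3] (done | ready) must hold from j=0 onward; find where it first fails.
  j=0: fails → no k works.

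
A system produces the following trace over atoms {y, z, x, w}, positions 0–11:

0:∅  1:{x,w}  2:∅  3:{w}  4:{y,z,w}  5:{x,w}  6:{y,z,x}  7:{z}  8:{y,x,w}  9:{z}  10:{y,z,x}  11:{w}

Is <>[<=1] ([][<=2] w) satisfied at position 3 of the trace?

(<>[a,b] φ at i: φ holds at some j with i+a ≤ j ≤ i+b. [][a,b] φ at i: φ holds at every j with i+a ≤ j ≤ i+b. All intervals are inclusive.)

True

Check [][<=2] w at each j in [3,4]:
  j=3: holds on [3,5]
  j=4: fails at 6
Found at j=3 → formula holds.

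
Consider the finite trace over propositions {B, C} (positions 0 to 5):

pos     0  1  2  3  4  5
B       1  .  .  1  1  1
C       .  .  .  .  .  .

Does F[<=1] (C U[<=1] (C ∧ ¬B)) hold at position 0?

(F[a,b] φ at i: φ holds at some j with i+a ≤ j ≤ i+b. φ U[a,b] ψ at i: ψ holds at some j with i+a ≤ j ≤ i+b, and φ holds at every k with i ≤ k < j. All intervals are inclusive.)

Check (C U[<=1] (C ∧ ¬B)) at each j in [0,1]:
  j=0: fails
  j=1: fails
No position in the window satisfies it → formula fails.

Does not hold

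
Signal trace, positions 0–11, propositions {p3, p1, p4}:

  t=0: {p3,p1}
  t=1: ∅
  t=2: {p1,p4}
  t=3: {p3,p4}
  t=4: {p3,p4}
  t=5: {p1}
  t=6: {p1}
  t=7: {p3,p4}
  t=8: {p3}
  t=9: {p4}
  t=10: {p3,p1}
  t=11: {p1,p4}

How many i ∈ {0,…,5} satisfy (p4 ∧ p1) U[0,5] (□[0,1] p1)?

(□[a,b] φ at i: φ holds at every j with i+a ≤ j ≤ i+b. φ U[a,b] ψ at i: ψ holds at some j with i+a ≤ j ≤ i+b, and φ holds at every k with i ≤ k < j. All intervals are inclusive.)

1

Evaluate at each i in [0,5]:
  i=0: ✗ (lhs fails at k=0 before rhs at j=5)
  i=1: ✗ (lhs fails at k=1 before rhs at j=5)
  i=2: ✗ (lhs fails at k=3 before rhs at j=5)
  i=3: ✗ (lhs fails at k=3 before rhs at j=5)
  i=4: ✗ (lhs fails at k=4 before rhs at j=5)
  i=5: ✓ (rhs at j=5)
Positions where it holds: {5} → 1.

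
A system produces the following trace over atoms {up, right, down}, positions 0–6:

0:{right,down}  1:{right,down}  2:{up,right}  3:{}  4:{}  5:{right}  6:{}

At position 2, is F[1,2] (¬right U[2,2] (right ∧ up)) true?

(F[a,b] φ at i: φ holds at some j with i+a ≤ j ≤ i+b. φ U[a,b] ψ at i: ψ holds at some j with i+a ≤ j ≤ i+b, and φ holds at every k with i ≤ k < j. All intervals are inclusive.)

Check (¬right U[2,2] (right ∧ up)) at each j in [3,4]:
  j=3: fails
  j=4: fails
No position in the window satisfies it → formula fails.

Does not hold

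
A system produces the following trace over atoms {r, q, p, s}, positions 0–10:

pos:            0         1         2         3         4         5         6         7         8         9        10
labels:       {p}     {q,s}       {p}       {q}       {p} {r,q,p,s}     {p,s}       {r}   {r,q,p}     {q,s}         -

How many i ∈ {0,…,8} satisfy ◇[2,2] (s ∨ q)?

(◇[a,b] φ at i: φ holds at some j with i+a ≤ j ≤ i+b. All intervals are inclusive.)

Evaluate at each i in [0,8]:
  i=0: ✗ (none in [2,2])
  i=1: ✓ (witness j=3)
  i=2: ✗ (none in [4,4])
  i=3: ✓ (witness j=5)
  i=4: ✓ (witness j=6)
  i=5: ✗ (none in [7,7])
  i=6: ✓ (witness j=8)
  i=7: ✓ (witness j=9)
  i=8: ✗ (none in [10,10])
Positions where it holds: {1, 3, 4, 6, 7} → 5.

5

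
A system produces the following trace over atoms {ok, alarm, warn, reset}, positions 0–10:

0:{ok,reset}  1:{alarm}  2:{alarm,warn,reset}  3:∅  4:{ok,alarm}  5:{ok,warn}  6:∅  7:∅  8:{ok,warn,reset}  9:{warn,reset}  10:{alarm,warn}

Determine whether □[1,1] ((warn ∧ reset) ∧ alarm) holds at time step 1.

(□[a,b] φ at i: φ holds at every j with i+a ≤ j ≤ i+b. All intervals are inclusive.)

True

Check ((warn ∧ reset) ∧ alarm) at every j in [2,2]:
  j=2: true
All positions satisfy it → formula holds.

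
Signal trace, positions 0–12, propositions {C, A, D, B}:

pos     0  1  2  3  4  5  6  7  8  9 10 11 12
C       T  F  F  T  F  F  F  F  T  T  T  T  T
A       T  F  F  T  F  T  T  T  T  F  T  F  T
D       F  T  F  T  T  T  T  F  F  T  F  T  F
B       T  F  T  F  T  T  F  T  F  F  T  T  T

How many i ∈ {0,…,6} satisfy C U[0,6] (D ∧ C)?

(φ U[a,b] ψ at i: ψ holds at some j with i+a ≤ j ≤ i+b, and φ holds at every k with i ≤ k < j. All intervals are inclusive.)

1

Evaluate at each i in [0,6]:
  i=0: ✗ (lhs fails at k=1 before rhs at j=3)
  i=1: ✗ (lhs fails at k=1 before rhs at j=3)
  i=2: ✗ (lhs fails at k=2 before rhs at j=3)
  i=3: ✓ (rhs at j=3)
  i=4: ✗ (lhs fails at k=4 before rhs at j=9)
  i=5: ✗ (lhs fails at k=5 before rhs at j=9)
  i=6: ✗ (lhs fails at k=6 before rhs at j=9)
Positions where it holds: {3} → 1.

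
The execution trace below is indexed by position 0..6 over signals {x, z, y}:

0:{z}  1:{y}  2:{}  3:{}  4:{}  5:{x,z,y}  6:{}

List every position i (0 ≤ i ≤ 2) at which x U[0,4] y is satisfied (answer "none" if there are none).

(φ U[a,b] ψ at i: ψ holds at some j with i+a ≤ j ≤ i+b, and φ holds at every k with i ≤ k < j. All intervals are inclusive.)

Evaluate at each i in [0,2]:
  i=0: ✗ (lhs fails at k=0 before rhs at j=1)
  i=1: ✓ (rhs at j=1)
  i=2: ✗ (lhs fails at k=2 before rhs at j=5)

1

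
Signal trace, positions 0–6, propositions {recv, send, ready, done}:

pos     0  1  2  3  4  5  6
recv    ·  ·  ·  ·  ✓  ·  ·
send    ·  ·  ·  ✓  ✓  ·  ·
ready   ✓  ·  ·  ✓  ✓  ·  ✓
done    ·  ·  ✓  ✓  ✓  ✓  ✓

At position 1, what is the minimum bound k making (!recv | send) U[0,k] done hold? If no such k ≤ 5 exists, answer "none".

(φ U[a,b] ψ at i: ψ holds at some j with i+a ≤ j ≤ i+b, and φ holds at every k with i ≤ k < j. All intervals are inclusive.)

1

Need earliest j ≥ 1 with done, and (!recv | send) at every k in [1,j-1].
  j=1: rhs fails.
  j=2: rhs holds; lhs holds on [1,1]. k = 1.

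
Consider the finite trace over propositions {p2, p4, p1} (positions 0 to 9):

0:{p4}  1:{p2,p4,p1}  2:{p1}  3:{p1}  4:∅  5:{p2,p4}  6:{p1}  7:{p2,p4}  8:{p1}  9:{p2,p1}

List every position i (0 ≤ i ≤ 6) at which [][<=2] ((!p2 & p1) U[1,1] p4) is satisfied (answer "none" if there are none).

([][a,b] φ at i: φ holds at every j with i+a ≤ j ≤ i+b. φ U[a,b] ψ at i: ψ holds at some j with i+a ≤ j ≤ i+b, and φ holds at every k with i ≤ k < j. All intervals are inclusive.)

none

Evaluate at each i in [0,6]:
  i=0: ✗ (fails at j=0)
  i=1: ✗ (fails at j=1)
  i=2: ✗ (fails at j=2)
  i=3: ✗ (fails at j=3)
  i=4: ✗ (fails at j=4)
  i=5: ✗ (fails at j=5)
  i=6: ✗ (fails at j=7)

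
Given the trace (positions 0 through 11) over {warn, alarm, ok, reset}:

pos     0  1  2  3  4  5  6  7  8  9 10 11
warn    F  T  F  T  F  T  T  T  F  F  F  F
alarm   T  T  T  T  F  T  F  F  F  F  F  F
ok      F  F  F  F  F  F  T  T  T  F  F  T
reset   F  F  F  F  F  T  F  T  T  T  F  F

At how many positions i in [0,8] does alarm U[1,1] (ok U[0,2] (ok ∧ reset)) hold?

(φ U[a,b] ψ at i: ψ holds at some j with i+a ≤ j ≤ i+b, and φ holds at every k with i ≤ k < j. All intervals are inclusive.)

Evaluate at each i in [0,8]:
  i=0: ✗ (no rhs in [1,1])
  i=1: ✗ (no rhs in [2,2])
  i=2: ✗ (no rhs in [3,3])
  i=3: ✗ (no rhs in [4,4])
  i=4: ✗ (no rhs in [5,5])
  i=5: ✓ (rhs at j=6; lhs holds on [5,5])
  i=6: ✗ (lhs fails at k=6 before rhs at j=7)
  i=7: ✗ (lhs fails at k=7 before rhs at j=8)
  i=8: ✗ (no rhs in [9,9])
Positions where it holds: {5} → 1.

1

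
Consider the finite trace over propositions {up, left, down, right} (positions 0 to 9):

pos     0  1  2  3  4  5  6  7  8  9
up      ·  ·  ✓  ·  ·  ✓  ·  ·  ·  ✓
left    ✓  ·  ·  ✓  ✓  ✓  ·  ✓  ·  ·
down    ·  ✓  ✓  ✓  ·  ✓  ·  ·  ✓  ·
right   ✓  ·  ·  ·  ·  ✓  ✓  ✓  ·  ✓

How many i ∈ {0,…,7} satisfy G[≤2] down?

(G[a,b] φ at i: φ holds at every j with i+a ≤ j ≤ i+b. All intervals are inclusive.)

Evaluate at each i in [0,7]:
  i=0: ✗ (fails at j=0)
  i=1: ✓ (all of [1,3])
  i=2: ✗ (fails at j=4)
  i=3: ✗ (fails at j=4)
  i=4: ✗ (fails at j=4)
  i=5: ✗ (fails at j=6)
  i=6: ✗ (fails at j=6)
  i=7: ✗ (fails at j=7)
Positions where it holds: {1} → 1.

1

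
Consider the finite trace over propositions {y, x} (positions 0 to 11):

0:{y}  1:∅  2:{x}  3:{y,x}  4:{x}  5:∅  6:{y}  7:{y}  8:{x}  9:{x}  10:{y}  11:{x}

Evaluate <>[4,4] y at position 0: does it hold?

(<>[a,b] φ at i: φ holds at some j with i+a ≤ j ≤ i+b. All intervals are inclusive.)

Does not hold

Check y at each j in [4,4]:
  j=4: false
No position in the window satisfies it → formula fails.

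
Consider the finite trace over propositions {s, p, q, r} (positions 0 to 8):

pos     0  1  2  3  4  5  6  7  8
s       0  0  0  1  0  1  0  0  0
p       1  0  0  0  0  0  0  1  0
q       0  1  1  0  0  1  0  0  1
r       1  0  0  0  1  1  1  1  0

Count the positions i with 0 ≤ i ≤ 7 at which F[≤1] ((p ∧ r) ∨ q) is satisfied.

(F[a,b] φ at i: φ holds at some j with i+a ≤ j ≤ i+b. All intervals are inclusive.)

Evaluate at each i in [0,7]:
  i=0: ✓ (witness j=0)
  i=1: ✓ (witness j=1)
  i=2: ✓ (witness j=2)
  i=3: ✗ (none in [3,4])
  i=4: ✓ (witness j=5)
  i=5: ✓ (witness j=5)
  i=6: ✓ (witness j=7)
  i=7: ✓ (witness j=7)
Positions where it holds: {0, 1, 2, 4, 5, 6, 7} → 7.

7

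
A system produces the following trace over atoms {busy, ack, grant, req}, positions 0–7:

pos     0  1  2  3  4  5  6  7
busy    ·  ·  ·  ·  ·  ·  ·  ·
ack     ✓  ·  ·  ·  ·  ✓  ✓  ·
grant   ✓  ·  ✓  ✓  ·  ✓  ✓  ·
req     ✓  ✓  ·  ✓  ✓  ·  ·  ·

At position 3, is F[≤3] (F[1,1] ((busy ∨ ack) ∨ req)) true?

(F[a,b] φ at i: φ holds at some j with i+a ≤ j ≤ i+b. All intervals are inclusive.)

True

Check F[1,1] ((busy ∨ ack) ∨ req) at each j in [3,6]:
  j=3: holds (witness at 4)
  j=4: holds (witness at 5)
  j=5: holds (witness at 6)
  j=6: fails (none in [7,7])
Found at j=3 → formula holds.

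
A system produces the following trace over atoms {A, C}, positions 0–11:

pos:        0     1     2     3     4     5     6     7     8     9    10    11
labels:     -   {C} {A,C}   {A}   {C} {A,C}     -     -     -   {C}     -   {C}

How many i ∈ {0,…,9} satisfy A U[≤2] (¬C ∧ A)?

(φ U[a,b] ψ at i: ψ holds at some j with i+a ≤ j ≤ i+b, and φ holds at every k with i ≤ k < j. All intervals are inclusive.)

2

Evaluate at each i in [0,9]:
  i=0: ✗ (no rhs in [0,2])
  i=1: ✗ (lhs fails at k=1 before rhs at j=3)
  i=2: ✓ (rhs at j=3; lhs holds on [2,2])
  i=3: ✓ (rhs at j=3)
  i=4: ✗ (no rhs in [4,6])
  i=5: ✗ (no rhs in [5,7])
  i=6: ✗ (no rhs in [6,8])
  i=7: ✗ (no rhs in [7,9])
  i=8: ✗ (no rhs in [8,10])
  i=9: ✗ (no rhs in [9,11])
Positions where it holds: {2, 3} → 2.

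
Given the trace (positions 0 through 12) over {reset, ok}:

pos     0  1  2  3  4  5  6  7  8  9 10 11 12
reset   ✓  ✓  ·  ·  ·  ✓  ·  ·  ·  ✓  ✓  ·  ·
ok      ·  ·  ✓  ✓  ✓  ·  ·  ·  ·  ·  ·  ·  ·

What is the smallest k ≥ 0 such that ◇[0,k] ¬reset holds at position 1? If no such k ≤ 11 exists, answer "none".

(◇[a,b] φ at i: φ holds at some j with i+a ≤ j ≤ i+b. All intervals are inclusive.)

1

Scan j = 1,2,… for ¬reset:
  j=1: fails
  j=2: holds
First hit at j=2, so smallest k = 2-1 = 1.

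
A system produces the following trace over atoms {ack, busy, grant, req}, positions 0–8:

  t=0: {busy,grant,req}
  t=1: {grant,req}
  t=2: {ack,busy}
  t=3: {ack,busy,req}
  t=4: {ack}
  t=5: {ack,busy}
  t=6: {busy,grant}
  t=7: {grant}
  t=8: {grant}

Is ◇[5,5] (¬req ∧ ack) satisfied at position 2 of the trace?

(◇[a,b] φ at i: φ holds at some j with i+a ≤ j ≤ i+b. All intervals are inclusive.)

Does not hold

Check (¬req ∧ ack) at each j in [7,7]:
  j=7: false
No position in the window satisfies it → formula fails.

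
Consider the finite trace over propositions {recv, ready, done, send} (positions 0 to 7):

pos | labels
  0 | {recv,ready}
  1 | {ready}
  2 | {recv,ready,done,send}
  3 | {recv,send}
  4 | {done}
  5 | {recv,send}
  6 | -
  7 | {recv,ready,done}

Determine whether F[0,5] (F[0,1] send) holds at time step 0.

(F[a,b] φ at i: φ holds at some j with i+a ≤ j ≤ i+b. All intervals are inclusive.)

Check F[0,1] send at each j in [0,5]:
  j=0: fails (none in [0,1])
  j=1: holds (witness at 2)
  j=2: holds (witness at 2)
  j=3: holds (witness at 3)
  j=4: holds (witness at 5)
  j=5: holds (witness at 5)
Found at j=1 → formula holds.

Holds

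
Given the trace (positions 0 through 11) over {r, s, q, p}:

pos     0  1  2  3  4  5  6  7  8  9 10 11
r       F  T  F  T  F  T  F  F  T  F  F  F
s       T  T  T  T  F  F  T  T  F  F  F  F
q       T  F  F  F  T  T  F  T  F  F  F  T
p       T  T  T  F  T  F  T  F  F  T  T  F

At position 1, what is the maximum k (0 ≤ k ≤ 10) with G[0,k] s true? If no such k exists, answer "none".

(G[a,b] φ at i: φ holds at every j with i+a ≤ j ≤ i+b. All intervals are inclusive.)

s must hold from j=1 onward; find where it first fails.
  j=1: holds
  j=2: holds
  j=3: holds
  j=4: fails
Holds on [1,3], so largest k = 2.

2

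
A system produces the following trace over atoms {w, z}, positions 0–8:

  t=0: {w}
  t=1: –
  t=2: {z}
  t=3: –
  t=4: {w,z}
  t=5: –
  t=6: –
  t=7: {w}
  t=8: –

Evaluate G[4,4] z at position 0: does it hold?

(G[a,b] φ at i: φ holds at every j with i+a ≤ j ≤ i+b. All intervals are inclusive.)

Check z at every j in [4,4]:
  j=4: true
All positions satisfy it → formula holds.

Yes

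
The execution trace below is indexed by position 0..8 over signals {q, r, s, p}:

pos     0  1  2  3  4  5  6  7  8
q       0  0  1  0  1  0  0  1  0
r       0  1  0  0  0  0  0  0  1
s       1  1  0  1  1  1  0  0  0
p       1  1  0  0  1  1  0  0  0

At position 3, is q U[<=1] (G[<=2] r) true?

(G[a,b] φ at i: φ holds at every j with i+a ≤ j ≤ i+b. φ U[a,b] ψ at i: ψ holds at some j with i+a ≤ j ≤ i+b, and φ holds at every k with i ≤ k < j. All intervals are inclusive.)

No

Need some j in [3,4] with G[<=2] r, and q at every k in [3,j-1].
  j=3: G[<=2] r — fails at 3.
  j=4: G[<=2] r — fails at 4.
No j in the window works → until fails.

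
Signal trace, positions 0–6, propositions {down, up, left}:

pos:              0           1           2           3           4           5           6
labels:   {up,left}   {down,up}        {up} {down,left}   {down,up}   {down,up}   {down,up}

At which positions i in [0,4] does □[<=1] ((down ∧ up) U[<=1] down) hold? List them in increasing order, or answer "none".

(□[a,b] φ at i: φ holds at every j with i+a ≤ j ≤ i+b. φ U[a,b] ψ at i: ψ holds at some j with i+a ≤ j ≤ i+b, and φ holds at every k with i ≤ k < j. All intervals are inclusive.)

3, 4

Evaluate at each i in [0,4]:
  i=0: ✗ (fails at j=0)
  i=1: ✗ (fails at j=2)
  i=2: ✗ (fails at j=2)
  i=3: ✓ (all of [3,4])
  i=4: ✓ (all of [4,5])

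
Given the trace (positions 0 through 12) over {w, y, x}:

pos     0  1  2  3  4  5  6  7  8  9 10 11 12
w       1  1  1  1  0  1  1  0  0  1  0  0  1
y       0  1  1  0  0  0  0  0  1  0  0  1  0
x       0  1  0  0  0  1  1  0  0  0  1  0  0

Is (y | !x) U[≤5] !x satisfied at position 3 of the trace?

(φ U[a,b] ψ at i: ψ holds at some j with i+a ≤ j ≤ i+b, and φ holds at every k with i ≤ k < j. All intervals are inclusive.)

True

Need some j in [3,8] with !x, and (y | !x) at every k in [3,j-1].
  j=3: !x holds; no prefix to check → satisfied.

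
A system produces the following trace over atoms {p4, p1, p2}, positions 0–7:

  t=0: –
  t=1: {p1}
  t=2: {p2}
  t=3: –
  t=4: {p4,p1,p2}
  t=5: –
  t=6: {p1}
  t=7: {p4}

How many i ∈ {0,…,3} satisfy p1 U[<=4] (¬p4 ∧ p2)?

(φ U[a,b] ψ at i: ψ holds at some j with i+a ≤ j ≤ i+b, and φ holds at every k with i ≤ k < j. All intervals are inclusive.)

2

Evaluate at each i in [0,3]:
  i=0: ✗ (lhs fails at k=0 before rhs at j=2)
  i=1: ✓ (rhs at j=2; lhs holds on [1,1])
  i=2: ✓ (rhs at j=2)
  i=3: ✗ (no rhs in [3,7])
Positions where it holds: {1, 2} → 2.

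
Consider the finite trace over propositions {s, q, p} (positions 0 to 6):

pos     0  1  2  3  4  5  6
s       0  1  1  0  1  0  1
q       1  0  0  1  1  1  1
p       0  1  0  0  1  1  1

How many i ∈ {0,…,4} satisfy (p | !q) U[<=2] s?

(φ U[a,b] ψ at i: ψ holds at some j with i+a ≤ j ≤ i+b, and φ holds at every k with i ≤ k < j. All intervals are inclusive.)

Evaluate at each i in [0,4]:
  i=0: ✗ (lhs fails at k=0 before rhs at j=1)
  i=1: ✓ (rhs at j=1)
  i=2: ✓ (rhs at j=2)
  i=3: ✗ (lhs fails at k=3 before rhs at j=4)
  i=4: ✓ (rhs at j=4)
Positions where it holds: {1, 2, 4} → 3.

3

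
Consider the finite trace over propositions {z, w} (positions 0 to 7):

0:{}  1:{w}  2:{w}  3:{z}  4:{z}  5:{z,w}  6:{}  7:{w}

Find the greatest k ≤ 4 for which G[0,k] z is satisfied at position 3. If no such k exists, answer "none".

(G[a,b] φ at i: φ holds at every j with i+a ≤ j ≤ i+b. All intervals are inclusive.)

z must hold from j=3 onward; find where it first fails.
  j=3: holds
  j=4: holds
  j=5: holds
  j=6: fails
Holds on [3,5], so largest k = 2.

2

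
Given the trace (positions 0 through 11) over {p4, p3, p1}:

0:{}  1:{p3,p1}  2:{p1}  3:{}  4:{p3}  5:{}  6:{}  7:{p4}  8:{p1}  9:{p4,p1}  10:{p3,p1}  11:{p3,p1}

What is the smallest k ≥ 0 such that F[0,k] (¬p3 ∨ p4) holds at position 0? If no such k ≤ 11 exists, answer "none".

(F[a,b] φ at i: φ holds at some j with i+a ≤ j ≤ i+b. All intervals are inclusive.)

Scan j = 0,1,… for (¬p3 ∨ p4):
  j=0: holds
First hit at j=0, so smallest k = 0-0 = 0.

0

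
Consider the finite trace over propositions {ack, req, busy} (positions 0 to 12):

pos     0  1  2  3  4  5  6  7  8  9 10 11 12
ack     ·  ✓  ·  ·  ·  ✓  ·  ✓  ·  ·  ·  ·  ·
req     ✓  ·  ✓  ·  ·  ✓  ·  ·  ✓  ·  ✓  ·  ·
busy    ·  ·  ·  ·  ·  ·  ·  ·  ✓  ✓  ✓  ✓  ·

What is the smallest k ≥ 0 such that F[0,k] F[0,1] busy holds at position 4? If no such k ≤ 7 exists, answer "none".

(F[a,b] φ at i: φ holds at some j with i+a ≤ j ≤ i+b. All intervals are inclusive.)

Scan j = 4,5,… for F[0,1] busy:
  j=4: fails
  j=5: fails
  j=6: fails
  j=7: holds
First hit at j=7, so smallest k = 7-4 = 3.

3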